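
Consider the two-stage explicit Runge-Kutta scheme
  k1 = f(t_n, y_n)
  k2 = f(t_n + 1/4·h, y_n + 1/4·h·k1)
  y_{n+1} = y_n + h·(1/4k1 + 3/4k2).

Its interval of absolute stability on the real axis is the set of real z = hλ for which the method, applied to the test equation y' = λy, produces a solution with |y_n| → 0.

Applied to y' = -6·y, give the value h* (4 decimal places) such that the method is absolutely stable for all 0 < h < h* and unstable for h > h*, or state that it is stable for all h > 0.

Test eqn y'=λy, z=hλ:
  k1=λy_n ⇒ h·k1=z·y_n;  k2=λ(1+1/4z)y_n ⇒ h·k2=z(1+1/4z)y_n
  y_{n+1}/y_n = 1 + 1/4z + 3/4z(1+1/4z) = 1 + z + 3/16z²
  ⇒ R(z) = 1 + z + 3/16z².

Need |R(x)|<1, x<0.
x=-0.47: |R|=0.5714
R=1: x+3/16x²=0 ⇒ x=−16/3=-5.3333; min R=1−1/(4·3/16)=-0.3333>−1
Confirm numerically:
  x=-4.292: |R|=0.16199 <1
  x=-3.459: |R|=0.21562 <1
  x=-3.045: |R|=0.30650 <1
  x=-5.805: |R|=1.51338 >1
  x=-5.630: |R|=1.31317 >1
So |R|<1 on (-5.3333, 0).

(-5.3333,0); λ=-6 ⇒ h* = (16/3)/6 = 0.8889.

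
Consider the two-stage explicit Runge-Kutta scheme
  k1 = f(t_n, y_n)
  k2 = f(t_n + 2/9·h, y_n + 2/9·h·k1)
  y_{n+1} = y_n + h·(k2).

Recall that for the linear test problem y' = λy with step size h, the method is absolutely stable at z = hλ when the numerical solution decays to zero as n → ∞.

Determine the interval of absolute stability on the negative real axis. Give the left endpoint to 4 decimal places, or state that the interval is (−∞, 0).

On y'=λy, z=hλ:
  k1=λy_n ⇒ h·k1=z·y_n;  k2=λ(1+2/9z)y_n ⇒ h·k2=z(1+2/9z)y_n
  y_{n+1}/y_n = 1 + z(1+2/9z) = 1 + z + 2/9z²
  ⇒ R(z) = 1 + z + 2/9z².

Boundary: |R(x)|=1, x<0.
x=-0.75: |R|=0.3750
R=1: x+2/9x²=0 ⇒ x=−9/2=-4.5000; min R=1−1/(4·2/9)=-0.1250>−1
Confirm numerically:
  x=-3.431: |R|=0.18495 <1
  x=-2.527: |R|=0.10795 <1
  x=-2.396: |R|=0.12026 <1
  x=-2.388: |R|=0.12077 <1
  x=-5.096: |R|=1.67494 >1
  x=-4.639: |R|=1.14329 >1
Interval (-4.5000, 0).

(-4.5000, 0).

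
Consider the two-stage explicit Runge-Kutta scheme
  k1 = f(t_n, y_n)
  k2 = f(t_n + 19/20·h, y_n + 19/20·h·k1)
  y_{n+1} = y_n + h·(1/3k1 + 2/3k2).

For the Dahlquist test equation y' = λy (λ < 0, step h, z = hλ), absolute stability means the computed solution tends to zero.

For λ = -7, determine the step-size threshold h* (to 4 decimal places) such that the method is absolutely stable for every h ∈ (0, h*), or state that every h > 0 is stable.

(-1.5789,0); λ=-7 ⇒ h* = (30/19)/7 = 0.2256.

Test eqn y'=λy, z=hλ:
  k1=λy_n ⇒ h·k1=z·y_n;  k2=λ(1+19/20z)y_n ⇒ h·k2=z(1+19/20z)y_n
  y_{n+1}/y_n = 1 + 1/3z + 2/3z(1+19/20z) = 1 + z + 19/30z²
  so R(z) = 1 + z + 19/30z².

Need |R(x)|<1, x<0.
x=-1.35: |R|=0.8042
R=1: x+19/30x²=0 ⇒ x=−30/19=-1.5789; min R=1−1/(4·19/30)=0.6053>−1
Confirm numerically:
  x=-1.514: |R|=0.93772 <1
  x=-1.478: |R|=0.90551 <1
  x=-1.416: |R|=0.85387 <1
  x=-1.023: |R|=0.63980 <1
  x=-1.982: |R|=1.50594 >1
  x=-1.615: |R|=1.03688 >1
Stable set (-1.5789, 0).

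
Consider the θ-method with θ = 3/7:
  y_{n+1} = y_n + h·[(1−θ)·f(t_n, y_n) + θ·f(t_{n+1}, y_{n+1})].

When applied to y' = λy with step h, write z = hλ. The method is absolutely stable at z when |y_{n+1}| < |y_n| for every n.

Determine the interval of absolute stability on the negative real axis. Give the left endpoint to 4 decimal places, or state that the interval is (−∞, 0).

(-14.0000, 0).

Set f=λy, z=hλ:
  y_{n+1} = y_n + z·[4/7·y_n + 3/7·y_{n+1}] ⇒ (1 − 3/7z)y_{n+1} = (1 + 4/7z)y_n
  ⇒ R(z) = (1 + 4/7z)/(1 − 3/7z).

Find x<0 with |R(x)|<1.
x=-1.37: |R|=0.1368
R=−1: 1+4/7x = −1+3/7x ⇒ -1/7x=2 ⇒ x=2/(-1/7)=-14.0000
Confirm numerically:
  x=-8.772: |R|=0.84308 <1
  x=-7.040: |R|=0.75249 <1
  x=-6.421: |R|=0.71142 <1
  x=-14.319: |R|=1.00639 >1
  x=-14.177: |R|=1.00357 >1
  x=-14.035: |R|=1.00071 >1
Stable set (-14.0000, 0).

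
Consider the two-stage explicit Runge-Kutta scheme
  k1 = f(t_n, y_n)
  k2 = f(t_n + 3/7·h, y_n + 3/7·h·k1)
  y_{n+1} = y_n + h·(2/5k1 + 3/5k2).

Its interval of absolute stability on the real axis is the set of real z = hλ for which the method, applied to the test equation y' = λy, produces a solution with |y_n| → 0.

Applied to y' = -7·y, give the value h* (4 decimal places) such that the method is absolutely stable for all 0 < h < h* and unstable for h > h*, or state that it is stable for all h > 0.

(-3.8889,0); λ=-7 ⇒ h* = (35/9)/7 = 0.5556.

With y'=λy (z=hλ):
  k1=λy_n ⇒ h·k1=z·y_n;  k2=λ(1+3/7z)y_n ⇒ h·k2=z(1+3/7z)y_n
  y_{n+1}/y_n = 1 + 2/5z + 3/5z(1+3/7z) = 1 + z + 9/35z²
  so R(z) = 1 + z + 9/35z².

Boundary: |R(x)|=1, x<0.
x=-1.01: |R|=0.2523
R=1: x+9/35x²=0 ⇒ x=−35/9=-3.8889; min R=1−1/(4·9/35)=0.0278>−1
Confirm numerically:
  x=-3.798: |R|=0.91124 <1
  x=-3.734: |R|=0.85128 <1
  x=-3.448: |R|=0.60910 <1
  x=-4.302: |R|=1.45700 >1
  x=-4.249: |R|=1.39346 >1
Stable set (-3.8889, 0).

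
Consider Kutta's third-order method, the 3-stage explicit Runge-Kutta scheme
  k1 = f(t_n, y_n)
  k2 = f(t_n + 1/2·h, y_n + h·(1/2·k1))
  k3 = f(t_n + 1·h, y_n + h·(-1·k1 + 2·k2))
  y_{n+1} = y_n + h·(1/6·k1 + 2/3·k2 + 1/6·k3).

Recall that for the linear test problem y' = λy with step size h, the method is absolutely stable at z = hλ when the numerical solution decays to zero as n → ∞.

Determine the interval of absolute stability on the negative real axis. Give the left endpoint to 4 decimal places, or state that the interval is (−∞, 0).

With y'=λy (z=hλ):
  order 3, 3-stage ⇒ R(z)=1+z+z^2/2+z^3/6
  (e.g. R(-0.93)=0.36839, |R|=0.36839)

Need |R(x)|<1, x<0.
x=-0.93: |R|=0.3684
|R(-2.49)|=0.9630 |R(-2.32)|=0.7100 |R(-1.96)|=0.2941
Bisect:
  x_lo=-3.1362 |R|=2.3595  x_hi=-0.1892 |R|=0.8275
  mid=-1.66273 |R|=0.04654 →hi
  mid=-2.39948 |R|=0.82323 →hi
  mid=-2.76785 |R|=1.47144 →lo
  mid=-2.58366 |R|=1.12047 →lo
  mid=-2.49157 |R|=0.96552 →hi
  mid=-2.53762 |R|=1.04137 →lo
  mid=-2.51459 |R|=1.00304 →lo
  mid=-2.50308 |R|=0.98418 →hi
  mid=-2.50884 |R|=0.99359 →hi
  mid=-2.51172 |R|=0.99831 →hi
  ...
  [-2.51280,-2.51262] ⇒ x*=-2.5127
Stable set (-2.5127, 0).

z∈(-2.5127,0).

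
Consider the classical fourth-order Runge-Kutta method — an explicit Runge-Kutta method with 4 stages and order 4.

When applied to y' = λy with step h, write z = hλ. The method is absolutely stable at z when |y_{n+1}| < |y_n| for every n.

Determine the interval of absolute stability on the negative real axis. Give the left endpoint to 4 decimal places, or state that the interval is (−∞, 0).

On y'=λy, z=hλ:
  order 4, 4-stage ⇒ R(z)=1+z+z^2/2+z^3/6+z^4/24
  (e.g. R(-0.91)=0.40703, |R|=0.40703)

Find x<0 with |R(x)|<1.
x=-0.91: |R|=0.4070
|R(-1.31)|=0.2961 |R(-1.22)|=0.3139 |R(-1.17)|=0.3256
Bisect:
  x_lo=-3.2260 |R|=1.8948  x_hi=-0.3976 |R|=0.6720
  mid=-1.81180 |R|=0.28725 →hi
  mid=-2.51891 |R|=0.66724 →hi
  mid=-2.87246 |R|=1.13957 →lo
  mid=-2.69568 |R|=0.87309 →hi
  mid=-2.78407 |R|=0.99816 →hi
  mid=-2.82826 |R|=1.06674 →lo
  mid=-2.80617 |R|=1.03193 →lo
  mid=-2.79512 |R|=1.01491 →lo
  ...
  [-2.78545,-2.78528] ⇒ x*=-2.7853
Stable set (-2.7853, 0).

z∈(-2.7853,0).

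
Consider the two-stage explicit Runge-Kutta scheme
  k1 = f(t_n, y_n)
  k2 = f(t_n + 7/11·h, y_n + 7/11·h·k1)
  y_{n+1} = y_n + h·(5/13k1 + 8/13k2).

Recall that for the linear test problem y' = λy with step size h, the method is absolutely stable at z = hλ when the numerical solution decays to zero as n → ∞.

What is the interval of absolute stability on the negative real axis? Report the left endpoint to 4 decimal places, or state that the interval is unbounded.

z∈(-2.5536,0).

With y'=λy (z=hλ):
  k1=λy_n ⇒ h·k1=z·y_n;  k2=λ(1+7/11z)y_n ⇒ h·k2=z(1+7/11z)y_n
  y_{n+1}/y_n = 1 + 5/13z + 8/13z(1+7/11z) = 1 + z + 56/143z²
  ⇒ R(z) = 1 + z + 56/143z².

Need |R(x)|<1, x<0.
x=-1.31: |R|=0.3620
R=1: x+56/143x²=0 ⇒ x=−143/56=-2.5536; min R=1−1/(4·56/143)=0.3616>−1
Confirm numerically:
  x=-2.000: |R|=0.56643 <1
  x=-1.519: |R|=0.38458 <1
  x=-1.053: |R|=0.38122 <1
  x=-2.977: |R|=1.49364 >1
  x=-2.708: |R|=1.16377 >1
So |R|<1 on (-2.5536, 0).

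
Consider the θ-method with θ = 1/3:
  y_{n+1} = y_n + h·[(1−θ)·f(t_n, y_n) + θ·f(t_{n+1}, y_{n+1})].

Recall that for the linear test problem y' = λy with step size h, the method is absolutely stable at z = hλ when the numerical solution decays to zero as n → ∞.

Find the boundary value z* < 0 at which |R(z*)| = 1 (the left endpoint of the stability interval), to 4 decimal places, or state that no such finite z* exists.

z* = -6.0000.

Set f=λy, z=hλ:
  y_{n+1} = y_n + z·[2/3·y_n + 1/3·y_{n+1}] ⇒ (1 − 1/3z)y_{n+1} = (1 + 2/3z)y_n
  Hence R(z) = (1 + 2/3z)/(1 − 1/3z).

Solve |R(x)|<1 on ℝ⁻.
x=-1.57: |R|=0.0306
R=−1: 1+2/3x = −1+1/3x ⇒ -1/3x=2 ⇒ x=2/(-1/3)=-6.0000
Confirm numerically:
  x=-5.762: |R|=0.97284 <1
  x=-3.957: |R|=0.70634 <1
  x=-3.578: |R|=0.63180 <1
  x=-2.614: |R|=0.39686 <1
  x=-6.480: |R|=1.05063 >1
  x=-6.391: |R|=1.04164 >1
So |R|<1 on (-6.0000, 0).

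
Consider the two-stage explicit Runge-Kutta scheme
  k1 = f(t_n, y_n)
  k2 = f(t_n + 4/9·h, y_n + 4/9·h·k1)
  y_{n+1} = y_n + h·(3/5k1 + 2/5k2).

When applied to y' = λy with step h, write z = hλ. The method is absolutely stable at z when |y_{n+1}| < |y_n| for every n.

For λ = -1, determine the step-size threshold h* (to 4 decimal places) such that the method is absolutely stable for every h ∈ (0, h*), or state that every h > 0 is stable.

(-5.6250,0); λ=-1 ⇒ h* = (45/8)/1 = 5.6250.

Set f=λy, z=hλ:
  k1=λy_n ⇒ h·k1=z·y_n;  k2=λ(1+4/9z)y_n ⇒ h·k2=z(1+4/9z)y_n
  y_{n+1}/y_n = 1 + 3/5z + 2/5z(1+4/9z) = 1 + z + 8/45z²
  ⇒ R(z) = 1 + z + 8/45z².

Solve |R(x)|<1 on ℝ⁻.
x=-0.63: |R|=0.4406
R=1: x+8/45x²=0 ⇒ x=−45/8=-5.6250; min R=1−1/(4·8/45)=-0.4062>−1
Confirm numerically:
  x=-5.128: |R|=0.54691 <1
  x=-3.789: |R|=0.23673 <1
  x=-2.874: |R|=0.40558 <1
  x=-2.694: |R|=0.40375 <1
  x=-6.002: |R|=1.40227 >1
  x=-5.732: |R|=1.10904 >1
So |R|<1 on (-5.6250, 0).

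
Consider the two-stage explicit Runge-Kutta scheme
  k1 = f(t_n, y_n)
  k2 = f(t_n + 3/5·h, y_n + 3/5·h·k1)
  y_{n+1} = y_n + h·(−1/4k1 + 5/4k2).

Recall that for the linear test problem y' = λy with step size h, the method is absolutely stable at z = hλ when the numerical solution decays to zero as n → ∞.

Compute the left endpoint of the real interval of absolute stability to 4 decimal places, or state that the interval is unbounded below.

Test eqn y'=λy, z=hλ:
  k1=λy_n ⇒ h·k1=z·y_n;  k2=λ(1+3/5z)y_n ⇒ h·k2=z(1+3/5z)y_n
  y_{n+1}/y_n = 1 − 1/4z + 5/4z(1+3/5z) = 1 + z + 3/4z²
  ⇒ R(z) = 1 + z + 3/4z².

Solve |R(x)|<1 on ℝ⁻.
x=-1.41: |R|=1.0811
R=1: x+3/4x²=0 ⇒ x=−4/3=-1.3333; min R=1−1/(4·3/4)=0.6667>−1
Confirm numerically:
  x=-1.298: |R|=0.96560 <1
  x=-1.238: |R|=0.91148 <1
  x=-1.172: |R|=0.85819 <1
  x=-0.604: |R|=0.66961 <1
  x=-1.859: |R|=1.73291 >1
  x=-1.460: |R|=1.13870 >1
So |R|<1 on (-1.3333, 0).

z* = -1.3333.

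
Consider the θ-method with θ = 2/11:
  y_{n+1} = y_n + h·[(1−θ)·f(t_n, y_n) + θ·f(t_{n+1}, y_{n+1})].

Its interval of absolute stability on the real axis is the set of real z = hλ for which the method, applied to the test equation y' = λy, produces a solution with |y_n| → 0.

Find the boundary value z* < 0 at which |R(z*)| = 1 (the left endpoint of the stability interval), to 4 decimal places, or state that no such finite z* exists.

On y'=λy, z=hλ:
  y_{n+1} = y_n + z·[9/11·y_n + 2/11·y_{n+1}] ⇒ (1 − 2/11z)y_{n+1} = (1 + 9/11z)y_n
  Hence R(z) = (1 + 9/11z)/(1 − 2/11z).

Need |R(x)|<1, x<0.
x=-0.34: |R|=0.6798
R=−1: 1+9/11x = −1+2/11x ⇒ -7/11x=2 ⇒ x=2/(-7/11)=-3.1429
Confirm numerically:
  x=-2.846: |R|=0.87551 <1
  x=-2.617: |R|=0.77325 <1
  x=-2.105: |R|=0.52235 <1
  x=-1.630: |R|=0.25736 <1
  x=-3.534: |R|=1.15154 >1
  x=-3.436: |R|=1.11482 >1
Interval (-3.1429, 0).

left endpoint -3.1429.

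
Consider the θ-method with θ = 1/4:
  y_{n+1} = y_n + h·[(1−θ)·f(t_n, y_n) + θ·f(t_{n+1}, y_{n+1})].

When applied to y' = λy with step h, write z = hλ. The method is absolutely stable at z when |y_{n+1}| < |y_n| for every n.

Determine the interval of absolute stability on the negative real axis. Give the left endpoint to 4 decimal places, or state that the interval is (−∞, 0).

(-4.0000, 0).

On y'=λy, z=hλ:
  y_{n+1} = y_n + z·[3/4·y_n + 1/4·y_{n+1}] ⇒ (1 − 1/4z)y_{n+1} = (1 + 3/4z)y_n
  R(z) = (1 + 3/4z)/(1 − 1/4z).

Need |R(x)|<1, x<0.
x=-1.4: |R|=0.0370
R=−1: 1+3/4x = −1+1/4x ⇒ -1/2x=2 ⇒ x=2/(-1/2)=-4.0000
Confirm numerically:
  x=-3.891: |R|=0.97237 <1
  x=-2.259: |R|=0.44368 <1
  x=-2.018: |R|=0.34131 <1
  x=-4.597: |R|=1.13889 >1
  x=-4.021: |R|=1.00524 >1
Stable set (-4.0000, 0).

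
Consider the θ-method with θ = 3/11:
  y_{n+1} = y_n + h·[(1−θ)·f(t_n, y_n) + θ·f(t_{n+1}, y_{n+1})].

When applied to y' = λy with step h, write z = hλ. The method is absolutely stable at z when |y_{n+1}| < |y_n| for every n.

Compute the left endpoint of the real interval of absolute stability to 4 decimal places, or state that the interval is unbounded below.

Set f=λy, z=hλ:
  y_{n+1} = y_n + z·[8/11·y_n + 3/11·y_{n+1}] ⇒ (1 − 3/11z)y_{n+1} = (1 + 8/11z)y_n
  R(z) = (1 + 8/11z)/(1 − 3/11z).

Boundary: |R(x)|=1, x<0.
x=-0.97: |R|=0.2329
R=−1: 1+8/11x = −1+3/11x ⇒ -5/11x=2 ⇒ x=2/(-5/11)=-4.4000
Confirm numerically:
  x=-3.052: |R|=0.66561 <1
  x=-2.591: |R|=0.51819 <1
  x=-2.110: |R|=0.33930 <1
  x=-1.889: |R|=0.24672 <1
  x=-4.933: |R|=1.10330 >1
  x=-4.810: |R|=1.08061 >1
  x=-4.680: |R|=1.05591 >1
Interval (-4.4000, 0).

left endpoint -4.4000.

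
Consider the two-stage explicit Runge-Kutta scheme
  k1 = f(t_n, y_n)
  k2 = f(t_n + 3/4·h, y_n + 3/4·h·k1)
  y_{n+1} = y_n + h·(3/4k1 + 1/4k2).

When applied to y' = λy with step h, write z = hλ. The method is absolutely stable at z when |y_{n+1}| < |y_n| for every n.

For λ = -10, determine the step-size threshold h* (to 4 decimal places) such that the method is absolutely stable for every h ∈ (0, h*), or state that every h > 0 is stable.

Set f=λy, z=hλ:
  k1=λy_n ⇒ h·k1=z·y_n;  k2=λ(1+3/4z)y_n ⇒ h·k2=z(1+3/4z)y_n
  y_{n+1}/y_n = 1 + 3/4z + 1/4z(1+3/4z) = 1 + z + 3/16z²
  R(z) = 1 + z + 3/16z².

Solve |R(x)|<1 on ℝ⁻.
x=-0.67: |R|=0.4142
R=1: x+3/16x²=0 ⇒ x=−16/3=-5.3333; min R=1−1/(4·3/16)=-0.3333>−1
Confirm numerically:
  x=-4.395: |R|=0.22675 <1
  x=-4.367: |R|=0.20875 <1
  x=-4.356: |R|=0.20176 <1
  x=-2.351: |R|=0.31465 <1
  x=-5.450: |R|=1.11922 >1
  x=-5.373: |R|=1.03996 >1
Stable set (-5.3333, 0).

(-5.3333,0); λ=-10 ⇒ h* = (16/3)/10 = 0.5333.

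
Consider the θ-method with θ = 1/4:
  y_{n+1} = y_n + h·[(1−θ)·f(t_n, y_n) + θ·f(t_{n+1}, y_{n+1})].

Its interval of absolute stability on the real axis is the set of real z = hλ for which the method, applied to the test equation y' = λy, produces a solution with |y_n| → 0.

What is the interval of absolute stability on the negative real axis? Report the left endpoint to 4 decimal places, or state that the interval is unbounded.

z∈(-4.0000,0).

Set f=λy, z=hλ:
  y_{n+1} = y_n + z·[3/4·y_n + 1/4·y_{n+1}] ⇒ (1 − 1/4z)y_{n+1} = (1 + 3/4z)y_n
  R(z) = (1 + 3/4z)/(1 − 1/4z).

Boundary: |R(x)|=1, x<0.
x=-0.98: |R|=0.2129
R=−1: 1+3/4x = −1+1/4x ⇒ -1/2x=2 ⇒ x=2/(-1/2)=-4.0000
Confirm numerically:
  x=-3.059: |R|=0.73339 <1
  x=-2.809: |R|=0.65017 <1
  x=-2.281: |R|=0.45263 <1
  x=-1.919: |R|=0.29684 <1
  x=-4.533: |R|=1.12493 >1
  x=-4.433: |R|=1.10269 >1
  x=-4.377: |R|=1.09001 >1
Interval (-4.0000, 0).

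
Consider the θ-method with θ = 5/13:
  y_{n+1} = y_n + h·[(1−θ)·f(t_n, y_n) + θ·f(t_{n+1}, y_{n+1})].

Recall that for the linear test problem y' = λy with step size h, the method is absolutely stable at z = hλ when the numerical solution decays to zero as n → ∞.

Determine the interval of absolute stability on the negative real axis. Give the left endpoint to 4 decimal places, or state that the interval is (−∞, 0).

z∈(-8.6667,0).

Set f=λy, z=hλ:
  y_{n+1} = y_n + z·[8/13·y_n + 5/13·y_{n+1}] ⇒ (1 − 5/13z)y_{n+1} = (1 + 8/13z)y_n
  R(z) = (1 + 8/13z)/(1 − 5/13z).

Boundary: |R(x)|=1, x<0.
x=-0.59: |R|=0.5191
R=−1: 1+8/13x = −1+5/13x ⇒ -3/13x=2 ⇒ x=2/(-3/13)=-8.6667
Confirm numerically:
  x=-7.833: |R|=0.95206 <1
  x=-6.646: |R|=0.86887 <1
  x=-4.914: |R|=0.70035 <1
  x=-3.987: |R|=0.57374 <1
  x=-9.244: |R|=1.02925 >1
  x=-8.988: |R|=1.01664 >1
  x=-8.723: |R|=1.00299 >1
Interval (-8.6667, 0).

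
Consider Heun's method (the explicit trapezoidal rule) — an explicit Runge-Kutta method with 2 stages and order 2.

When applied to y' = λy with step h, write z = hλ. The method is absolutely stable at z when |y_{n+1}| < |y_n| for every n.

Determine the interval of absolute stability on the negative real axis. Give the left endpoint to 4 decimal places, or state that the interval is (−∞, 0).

Test eqn y'=λy, z=hλ:
  order 2, 2-stage ⇒ R(z)=1+z+z^2/2
  (e.g. R(-1.08)=0.50320, |R|=0.50320)

Solve |R(x)|<1 on ℝ⁻.
x=-1.08: |R|=0.5032
|R(-2.25)|=1.2812 |R(-1.5)|=0.6250 |R(-0.86)|=0.5098
Bisect:
  x_lo=-2.5464 |R|=1.6956  x_hi=-0.2543 |R|=0.7780
  mid=-1.40036 |R|=0.58014 →hi
  mid=-1.97336 |R|=0.97372 →hi
  mid=-2.25987 |R|=1.29363 →lo
  mid=-2.11661 |R|=1.12341 →lo
  mid=-2.04499 |R|=1.04600 →lo
  mid=-2.00918 |R|=1.00922 →lo
  mid=-1.99127 |R|=0.99131 →hi
  mid=-2.00022 |R|=1.00022 →lo
  mid=-1.99575 |R|=0.99575 →hi
  ...
  [-2.00008,-1.99994] ⇒ x*=-2.0000
So |R|<1 on (-2.0000, 0).

z∈(-2.0000,0).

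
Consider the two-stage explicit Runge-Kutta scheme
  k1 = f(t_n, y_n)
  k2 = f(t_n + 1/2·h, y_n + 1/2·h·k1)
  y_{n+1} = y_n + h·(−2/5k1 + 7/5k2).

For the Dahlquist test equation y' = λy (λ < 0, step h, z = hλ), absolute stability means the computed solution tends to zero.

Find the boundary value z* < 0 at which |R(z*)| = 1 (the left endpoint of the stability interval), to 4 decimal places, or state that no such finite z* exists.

left endpoint -1.4286.

Set f=λy, z=hλ:
  k1=λy_n ⇒ h·k1=z·y_n;  k2=λ(1+1/2z)y_n ⇒ h·k2=z(1+1/2z)y_n
  y_{n+1}/y_n = 1 − 2/5z + 7/5z(1+1/2z) = 1 + z + 7/10z²
  Hence R(z) = 1 + z + 7/10z².

Solve |R(x)|<1 on ℝ⁻.
x=-1.39: |R|=0.9625
R=1: x+7/10x²=0 ⇒ x=−10/7=-1.4286; min R=1−1/(4·7/10)=0.6429>−1
Confirm numerically:
  x=-1.254: |R|=0.84676 <1
  x=-1.062: |R|=0.72749 <1
  x=-0.955: |R|=0.68342 <1
  x=-0.847: |R|=0.65519 <1
  x=-1.946: |R|=1.70484 >1
  x=-1.773: |R|=1.42747 >1
  x=-1.521: |R|=1.09841 >1
So |R|<1 on (-1.4286, 0).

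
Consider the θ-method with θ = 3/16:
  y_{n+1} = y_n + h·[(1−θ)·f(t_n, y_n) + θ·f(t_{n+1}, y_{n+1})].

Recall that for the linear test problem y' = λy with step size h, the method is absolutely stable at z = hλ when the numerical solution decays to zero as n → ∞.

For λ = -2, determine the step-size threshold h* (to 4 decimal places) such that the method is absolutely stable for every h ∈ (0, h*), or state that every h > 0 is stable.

(-3.2000,0); λ=-2 ⇒ h* = (16/5)/2 = 1.6000.

Set f=λy, z=hλ:
  y_{n+1} = y_n + z·[13/16·y_n + 3/16·y_{n+1}] ⇒ (1 − 3/16z)y_{n+1} = (1 + 13/16z)y_n
  R(z) = (1 + 13/16z)/(1 − 3/16z).

Need |R(x)|<1, x<0.
x=-0.37: |R|=0.6540
R=−1: 1+13/16x = −1+3/16x ⇒ -5/8x=2 ⇒ x=2/(-5/8)=-3.2000
Confirm numerically:
  x=-2.378: |R|=0.64468 <1
  x=-2.227: |R|=0.57101 <1
  x=-1.648: |R|=0.25898 <1
  x=-3.589: |R|=1.14533 >1
  x=-3.373: |R|=1.06624 >1
So |R|<1 on (-3.2000, 0).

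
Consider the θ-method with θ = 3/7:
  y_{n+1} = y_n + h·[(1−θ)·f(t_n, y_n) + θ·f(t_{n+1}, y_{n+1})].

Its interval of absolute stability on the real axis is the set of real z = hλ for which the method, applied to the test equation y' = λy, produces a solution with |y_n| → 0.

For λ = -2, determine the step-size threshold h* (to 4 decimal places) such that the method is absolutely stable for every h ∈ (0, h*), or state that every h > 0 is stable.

On y'=λy, z=hλ:
  y_{n+1} = y_n + z·[4/7·y_n + 3/7·y_{n+1}] ⇒ (1 − 3/7z)y_{n+1} = (1 + 4/7z)y_n
  so R(z) = (1 + 4/7z)/(1 − 3/7z).

Need |R(x)|<1, x<0.
x=-1.12: |R|=0.2432
R=−1: 1+4/7x = −1+3/7x ⇒ -1/7x=2 ⇒ x=2/(-1/7)=-14.0000
Confirm numerically:
  x=-12.644: |R|=0.96982 <1
  x=-12.028: |R|=0.95423 <1
  x=-9.455: |R|=0.87148 <1
  x=-14.223: |R|=1.00449 >1
  x=-14.038: |R|=1.00077 >1
So |R|<1 on (-14.0000, 0).

(-14.0000,0); λ=-2 ⇒ h* = (14)/2 = 7.0000.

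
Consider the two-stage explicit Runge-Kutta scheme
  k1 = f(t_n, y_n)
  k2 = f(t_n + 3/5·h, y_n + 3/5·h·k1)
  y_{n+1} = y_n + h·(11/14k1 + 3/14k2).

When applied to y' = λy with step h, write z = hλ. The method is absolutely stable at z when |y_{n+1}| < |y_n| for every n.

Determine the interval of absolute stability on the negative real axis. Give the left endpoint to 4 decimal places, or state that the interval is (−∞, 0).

z∈(-7.7778,0).

Test eqn y'=λy, z=hλ:
  k1=λy_n ⇒ h·k1=z·y_n;  k2=λ(1+3/5z)y_n ⇒ h·k2=z(1+3/5z)y_n
  y_{n+1}/y_n = 1 + 11/14z + 3/14z(1+3/5z) = 1 + z + 9/70z²
  Hence R(z) = 1 + z + 9/70z².

Find x<0 with |R(x)|<1.
x=-0.83: |R|=0.2586
R=1: x+9/70x²=0 ⇒ x=−70/9=-7.7778; min R=1−1/(4·9/70)=-0.9444>−1
Confirm numerically:
  x=-7.141: |R|=0.41536 <1
  x=-5.634: |R|=0.55289 <1
  x=-5.447: |R|=0.63231 <1
  x=-4.350: |R|=0.91711 <1
  x=-7.963: |R|=1.18963 >1
  x=-7.938: |R|=1.16352 >1
Interval (-7.7778, 0).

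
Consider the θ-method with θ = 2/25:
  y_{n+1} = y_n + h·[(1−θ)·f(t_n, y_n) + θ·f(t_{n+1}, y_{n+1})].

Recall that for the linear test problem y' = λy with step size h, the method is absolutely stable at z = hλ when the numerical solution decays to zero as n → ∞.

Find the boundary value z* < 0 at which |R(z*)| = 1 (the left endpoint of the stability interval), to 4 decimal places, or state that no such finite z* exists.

left endpoint -2.3810.

Set f=λy, z=hλ:
  y_{n+1} = y_n + z·[23/25·y_n + 2/25·y_{n+1}] ⇒ (1 − 2/25z)y_{n+1} = (1 + 23/25z)y_n
  ⇒ R(z) = (1 + 23/25z)/(1 − 2/25z).

Solve |R(x)|<1 on ℝ⁻.
x=-1.35: |R|=0.2184
R=−1: 1+23/25x = −1+2/25x ⇒ -21/25x=2 ⇒ x=2/(-21/25)=-2.3810
Confirm numerically:
  x=-1.993: |R|=0.71893 <1
  x=-1.474: |R|=0.31852 <1
  x=-1.335: |R|=0.20618 <1
  x=-1.055: |R|=0.02711 <1
  x=-2.638: |R|=1.17829 >1
  x=-2.617: |R|=1.16395 >1
Interval (-2.3810, 0).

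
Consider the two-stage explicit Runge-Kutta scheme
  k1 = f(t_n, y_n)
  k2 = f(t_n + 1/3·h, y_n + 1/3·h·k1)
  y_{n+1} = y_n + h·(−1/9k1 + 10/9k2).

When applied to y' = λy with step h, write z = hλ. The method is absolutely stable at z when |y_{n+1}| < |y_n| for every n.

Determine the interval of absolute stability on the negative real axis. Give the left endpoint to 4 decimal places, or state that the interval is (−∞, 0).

With y'=λy (z=hλ):
  k1=λy_n ⇒ h·k1=z·y_n;  k2=λ(1+1/3z)y_n ⇒ h·k2=z(1+1/3z)y_n
  y_{n+1}/y_n = 1 − 1/9z + 10/9z(1+1/3z) = 1 + z + 10/27z²
  ⇒ R(z) = 1 + z + 10/27z².

Boundary: |R(x)|=1, x<0.
x=-0.98: |R|=0.3757
R=1: x+10/27x²=0 ⇒ x=−27/10=-2.7000; min R=1−1/(4·10/27)=0.3250>−1
Confirm numerically:
  x=-2.655: |R|=0.95575 <1
  x=-2.654: |R|=0.95478 <1
  x=-1.870: |R|=0.42515 <1
  x=-1.515: |R|=0.33508 <1
  x=-3.114: |R|=1.47748 >1
  x=-2.850: |R|=1.15833 >1
  x=-2.819: |R|=1.12424 >1
Interval (-2.7000, 0).

z∈(-2.7000,0).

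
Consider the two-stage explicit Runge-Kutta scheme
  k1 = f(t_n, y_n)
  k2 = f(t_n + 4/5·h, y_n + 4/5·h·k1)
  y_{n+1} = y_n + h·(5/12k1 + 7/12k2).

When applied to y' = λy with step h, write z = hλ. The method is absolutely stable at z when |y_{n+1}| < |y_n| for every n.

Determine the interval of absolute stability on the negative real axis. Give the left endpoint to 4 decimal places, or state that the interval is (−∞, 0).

Test eqn y'=λy, z=hλ:
  k1=λy_n ⇒ h·k1=z·y_n;  k2=λ(1+4/5z)y_n ⇒ h·k2=z(1+4/5z)y_n
  y_{n+1}/y_n = 1 + 5/12z + 7/12z(1+4/5z) = 1 + z + 7/15z²
  so R(z) = 1 + z + 7/15z².

Find x<0 with |R(x)|<1.
x=-1.69: |R|=0.6428
R=1: x+7/15x²=0 ⇒ x=−15/7=-2.1429; min R=1−1/(4·7/15)=0.4643>−1
Confirm numerically:
  x=-1.658: |R|=0.62485 <1
  x=-1.268: |R|=0.48232 <1
  x=-0.973: |R|=0.46881 <1
  x=-2.564: |R|=1.50391 >1
  x=-2.539: |R|=1.46938 >1
  x=-2.331: |R|=1.20466 >1
Interval (-2.1429, 0).

z∈(-2.1429,0).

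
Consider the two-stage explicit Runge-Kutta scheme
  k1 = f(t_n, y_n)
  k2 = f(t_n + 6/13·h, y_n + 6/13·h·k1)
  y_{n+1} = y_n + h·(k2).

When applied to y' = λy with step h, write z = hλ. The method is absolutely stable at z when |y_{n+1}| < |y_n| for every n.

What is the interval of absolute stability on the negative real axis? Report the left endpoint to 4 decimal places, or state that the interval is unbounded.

Test eqn y'=λy, z=hλ:
  k1=λy_n ⇒ h·k1=z·y_n;  k2=λ(1+6/13z)y_n ⇒ h·k2=z(1+6/13z)y_n
  y_{n+1}/y_n = 1 + z(1+6/13z) = 1 + z + 6/13z²
  R(z) = 1 + z + 6/13z².

Need |R(x)|<1, x<0.
x=-1.62: |R|=0.5913
R=1: x+6/13x²=0 ⇒ x=−13/6=-2.1667; min R=1−1/(4·6/13)=0.4583>−1
Confirm numerically:
  x=-2.121: |R|=0.95530 <1
  x=-1.749: |R|=0.66285 <1
  x=-1.525: |R|=0.54837 <1
  x=-1.289: |R|=0.47786 <1
  x=-2.522: |R|=1.41361 >1
  x=-2.498: |R|=1.38200 >1
  x=-2.246: |R|=1.08224 >1
Stable set (-2.1667, 0).

(-2.1667, 0).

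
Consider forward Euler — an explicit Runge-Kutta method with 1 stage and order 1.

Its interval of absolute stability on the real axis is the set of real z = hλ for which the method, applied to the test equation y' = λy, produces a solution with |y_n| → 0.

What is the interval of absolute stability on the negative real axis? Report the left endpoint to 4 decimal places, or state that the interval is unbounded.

(-2.0000, 0).

Test eqn y'=λy, z=hλ:
  order 1, 1-stage ⇒ R(z)=1+z
  (e.g. R(-0.64)=0.36000, |R|=0.36000)

Find x<0 with |R(x)|<1.
x=-0.64: |R|=0.3600
|R(-1.09)|=0.0900 |R(-1.04)|=0.0400 |R(-0.57)|=0.4300
Bisect:
  x_lo=-2.8972 |R|=1.8972  x_hi=-0.2608 |R|=0.7392
  mid=-1.57900 |R|=0.57900 →hi
  mid=-2.23812 |R|=1.23812 →lo
  mid=-1.90856 |R|=0.90856 →hi
  mid=-2.07334 |R|=1.07334 →lo
  mid=-1.99095 |R|=0.99095 →hi
  mid=-2.03214 |R|=1.03214 →lo
  mid=-2.01154 |R|=1.01154 →lo
  ...
  [-2.00012,-1.99996] ⇒ x*=-2.0000
Interval (-2.0000, 0).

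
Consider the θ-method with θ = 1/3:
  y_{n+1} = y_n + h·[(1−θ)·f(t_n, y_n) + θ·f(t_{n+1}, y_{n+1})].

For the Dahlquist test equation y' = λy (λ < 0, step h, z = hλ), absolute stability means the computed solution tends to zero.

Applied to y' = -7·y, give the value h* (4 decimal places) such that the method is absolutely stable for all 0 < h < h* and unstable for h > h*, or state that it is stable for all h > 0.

(-6.0000,0); λ=-7 ⇒ h* = (6)/7 = 0.8571.

Test eqn y'=λy, z=hλ:
  y_{n+1} = y_n + z·[2/3·y_n + 1/3·y_{n+1}] ⇒ (1 − 1/3z)y_{n+1} = (1 + 2/3z)y_n
  R(z) = (1 + 2/3z)/(1 − 1/3z).

Solve |R(x)|<1 on ℝ⁻.
x=-0.52: |R|=0.5568
R=−1: 1+2/3x = −1+1/3x ⇒ -1/3x=2 ⇒ x=2/(-1/3)=-6.0000
Confirm numerically:
  x=-5.333: |R|=0.91996 <1
  x=-5.256: |R|=0.90988 <1
  x=-3.837: |R|=0.68363 <1
  x=-6.511: |R|=1.05373 >1
  x=-6.446: |R|=1.04722 >1
So |R|<1 on (-6.0000, 0).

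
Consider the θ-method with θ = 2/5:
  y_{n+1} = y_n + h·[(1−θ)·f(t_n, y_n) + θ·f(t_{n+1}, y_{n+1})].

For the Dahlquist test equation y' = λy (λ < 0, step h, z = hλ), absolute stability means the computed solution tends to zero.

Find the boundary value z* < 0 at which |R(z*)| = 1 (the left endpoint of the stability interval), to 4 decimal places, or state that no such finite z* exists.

z* = -10.0000.

Test eqn y'=λy, z=hλ:
  y_{n+1} = y_n + z·[3/5·y_n + 2/5·y_{n+1}] ⇒ (1 − 2/5z)y_{n+1} = (1 + 3/5z)y_n
  R(z) = (1 + 3/5z)/(1 − 2/5z).

Find x<0 with |R(x)|<1.
x=-1.53: |R|=0.0509
R=−1: 1+3/5x = −1+2/5x ⇒ -1/5x=2 ⇒ x=2/(-1/5)=-10.0000
Confirm numerically:
  x=-8.946: |R|=0.95396 <1
  x=-8.790: |R|=0.94641 <1
  x=-6.870: |R|=0.83298 <1
  x=-4.206: |R|=0.56800 <1
  x=-10.062: |R|=1.00247 >1
  x=-10.030: |R|=1.00120 >1
Interval (-10.0000, 0).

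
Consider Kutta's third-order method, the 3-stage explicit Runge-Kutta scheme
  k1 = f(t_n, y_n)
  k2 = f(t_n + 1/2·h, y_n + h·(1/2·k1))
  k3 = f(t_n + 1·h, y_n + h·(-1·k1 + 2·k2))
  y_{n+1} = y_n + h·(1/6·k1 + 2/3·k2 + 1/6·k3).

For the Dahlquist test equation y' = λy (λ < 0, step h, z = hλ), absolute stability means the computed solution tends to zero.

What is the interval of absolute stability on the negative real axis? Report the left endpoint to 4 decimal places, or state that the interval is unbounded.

(-2.5127, 0).

On y'=λy, z=hλ:
  order 3, 3-stage ⇒ R(z)=1+z+z^2/2+z^3/6
  (e.g. R(-1.69)=-0.06642, |R|=0.06642)

Find x<0 with |R(x)|<1.
x=-1.69: |R|=0.0664
|R(-2.37)|=0.7802 |R(-1.28)|=0.1897 |R(-0.51)|=0.5979
Bisect:
  x_lo=-2.8279 |R|=1.5985  x_hi=-0.3492 |R|=0.7047
  mid=-1.58855 |R|=0.00508 →hi
  mid=-2.20823 |R|=0.56475 →hi
  mid=-2.51807 |R|=1.00878 →lo
  mid=-2.36315 |R|=0.77040 →hi
  mid=-2.44061 |R|=0.88527 →hi
  mid=-2.47934 |R|=0.94591 →hi
  mid=-2.49870 |R|=0.97706 →hi
  mid=-2.50839 |R|=0.99285 →hi
  mid=-2.51323 |R|=1.00079 →lo
  mid=-2.51081 |R|=0.99682 →hi
  ...
  [-2.51277,-2.51262] ⇒ x*=-2.5127
So |R|<1 on (-2.5127, 0).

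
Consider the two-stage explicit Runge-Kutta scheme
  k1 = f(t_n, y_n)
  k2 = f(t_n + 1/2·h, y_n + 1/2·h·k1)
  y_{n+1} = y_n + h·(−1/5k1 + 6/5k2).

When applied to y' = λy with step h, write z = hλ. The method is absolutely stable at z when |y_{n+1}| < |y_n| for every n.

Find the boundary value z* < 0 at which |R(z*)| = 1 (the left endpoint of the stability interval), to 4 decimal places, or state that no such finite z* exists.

left endpoint -1.6667.

With y'=λy (z=hλ):
  k1=λy_n ⇒ h·k1=z·y_n;  k2=λ(1+1/2z)y_n ⇒ h·k2=z(1+1/2z)y_n
  y_{n+1}/y_n = 1 − 1/5z + 6/5z(1+1/2z) = 1 + z + 3/5z²
  so R(z) = 1 + z + 3/5z².

Boundary: |R(x)|=1, x<0.
x=-0.66: |R|=0.6014
R=1: x+3/5x²=0 ⇒ x=−5/3=-1.6667; min R=1−1/(4·3/5)=0.5833>−1
Confirm numerically:
  x=-1.463: |R|=0.82122 <1
  x=-1.212: |R|=0.66937 <1
  x=-0.770: |R|=0.58574 <1
  x=-2.041: |R|=1.45841 >1
  x=-1.793: |R|=1.13591 >1
Stable set (-1.6667, 0).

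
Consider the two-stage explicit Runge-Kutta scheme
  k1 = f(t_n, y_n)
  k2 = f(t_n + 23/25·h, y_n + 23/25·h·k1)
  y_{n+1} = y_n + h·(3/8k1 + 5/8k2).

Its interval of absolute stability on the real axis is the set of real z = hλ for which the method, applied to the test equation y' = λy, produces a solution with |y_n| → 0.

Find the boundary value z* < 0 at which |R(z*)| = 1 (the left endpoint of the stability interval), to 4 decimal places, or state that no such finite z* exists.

left endpoint -1.7391.

Test eqn y'=λy, z=hλ:
  k1=λy_n ⇒ h·k1=z·y_n;  k2=λ(1+23/25z)y_n ⇒ h·k2=z(1+23/25z)y_n
  y_{n+1}/y_n = 1 + 3/8z + 5/8z(1+23/25z) = 1 + z + 23/40z²
  so R(z) = 1 + z + 23/40z².

Solve |R(x)|<1 on ℝ⁻.
x=-1.56: |R|=0.8393
R=1: x+23/40x²=0 ⇒ x=−40/23=-1.7391; min R=1−1/(4·23/40)=0.5652>−1
Confirm numerically:
  x=-1.267: |R|=0.65604 <1
  x=-1.236: |R|=0.64243 <1
  x=-1.137: |R|=0.60634 <1
  x=-0.768: |R|=0.57115 <1
  x=-2.149: |R|=1.50647 >1
  x=-2.090: |R|=1.42166 >1
Interval (-1.7391, 0).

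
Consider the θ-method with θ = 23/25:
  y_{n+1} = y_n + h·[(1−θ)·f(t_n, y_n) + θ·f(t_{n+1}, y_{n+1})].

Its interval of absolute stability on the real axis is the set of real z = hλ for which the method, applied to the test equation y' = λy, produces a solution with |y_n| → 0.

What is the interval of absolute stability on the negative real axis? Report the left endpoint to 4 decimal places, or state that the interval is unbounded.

With y'=λy (z=hλ):
  y_{n+1} = y_n + z·[2/25·y_n + 23/25·y_{n+1}] ⇒ (1 − 23/25z)y_{n+1} = (1 + 2/25z)y_n
  R(z) = (1 + 2/25z)/(1 − 23/25z).

Boundary: |R(x)|=1, x<0.
x=-0.99: |R|=0.4819
x=-2: |R|=0.2958
x=-10: |R|=0.0196
x=-100: |R|=0.0753
θ=23/25≥1/2 ⇒ |1+2/25x|<|1−23/25x| ∀x<0 ⇒ interval (−∞,0).

interval (−∞, 0).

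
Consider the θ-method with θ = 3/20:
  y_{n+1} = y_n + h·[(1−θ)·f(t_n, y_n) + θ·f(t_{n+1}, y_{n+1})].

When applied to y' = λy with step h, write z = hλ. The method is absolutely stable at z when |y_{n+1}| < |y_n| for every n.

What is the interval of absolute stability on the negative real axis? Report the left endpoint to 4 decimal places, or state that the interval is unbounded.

(-2.8571, 0).

On y'=λy, z=hλ:
  y_{n+1} = y_n + z·[17/20·y_n + 3/20·y_{n+1}] ⇒ (1 − 3/20z)y_{n+1} = (1 + 17/20z)y_n
  R(z) = (1 + 17/20z)/(1 − 3/20z).

Solve |R(x)|<1 on ℝ⁻.
x=-0.31: |R|=0.7038
R=−1: 1+17/20x = −1+3/20x ⇒ -7/10x=2 ⇒ x=2/(-7/10)=-2.8571
Confirm numerically:
  x=-2.536: |R|=0.83715 <1
  x=-1.775: |R|=0.40178 <1
  x=-1.739: |R|=0.37923 <1
  x=-1.166: |R|=0.00758 <1
  x=-3.453: |R|=1.27478 >1
  x=-3.227: |R|=1.17446 >1
  x=-3.144: |R|=1.13645 >1
So |R|<1 on (-2.8571, 0).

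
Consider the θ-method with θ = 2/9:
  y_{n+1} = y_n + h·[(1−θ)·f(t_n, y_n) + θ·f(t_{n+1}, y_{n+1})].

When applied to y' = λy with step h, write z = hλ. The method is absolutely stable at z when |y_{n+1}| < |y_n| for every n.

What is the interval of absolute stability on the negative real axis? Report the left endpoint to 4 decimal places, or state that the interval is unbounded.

On y'=λy, z=hλ:
  y_{n+1} = y_n + z·[7/9·y_n + 2/9·y_{n+1}] ⇒ (1 − 2/9z)y_{n+1} = (1 + 7/9z)y_n
  ⇒ R(z) = (1 + 7/9z)/(1 − 2/9z).

Solve |R(x)|<1 on ℝ⁻.
x=-1.23: |R|=0.0340
R=−1: 1+7/9x = −1+2/9x ⇒ -5/9x=2 ⇒ x=2/(-5/9)=-3.6000
Confirm numerically:
  x=-3.397: |R|=0.93574 <1
  x=-1.780: |R|=0.27548 <1
  x=-1.560: |R|=0.15842 <1
  x=-4.148: |R|=1.15842 >1
  x=-3.766: |R|=1.05021 >1
  x=-3.730: |R|=1.03949 >1
So |R|<1 on (-3.6000, 0).

z∈(-3.6000,0).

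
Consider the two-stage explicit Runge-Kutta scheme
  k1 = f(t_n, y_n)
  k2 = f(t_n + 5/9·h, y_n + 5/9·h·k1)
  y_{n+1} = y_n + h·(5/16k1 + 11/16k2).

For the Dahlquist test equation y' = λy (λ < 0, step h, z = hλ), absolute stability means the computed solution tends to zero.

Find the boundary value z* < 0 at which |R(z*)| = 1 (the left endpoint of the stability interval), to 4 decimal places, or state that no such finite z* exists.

left endpoint -2.6182.

On y'=λy, z=hλ:
  k1=λy_n ⇒ h·k1=z·y_n;  k2=λ(1+5/9z)y_n ⇒ h·k2=z(1+5/9z)y_n
  y_{n+1}/y_n = 1 + 5/16z + 11/16z(1+5/9z) = 1 + z + 55/144z²
  ⇒ R(z) = 1 + z + 55/144z².

Find x<0 with |R(x)|<1.
x=-1.29: |R|=0.3456
R=1: x+55/144x²=0 ⇒ x=−144/55=-2.6182; min R=1−1/(4·55/144)=0.3455>−1
Confirm numerically:
  x=-1.555: |R|=0.36855 <1
  x=-1.280: |R|=0.34578 <1
  x=-1.274: |R|=0.34592 <1
  x=-3.051: |R|=1.50437 >1
  x=-2.978: |R|=1.40927 >1
  x=-2.783: |R|=1.17519 >1
Stable set (-2.6182, 0).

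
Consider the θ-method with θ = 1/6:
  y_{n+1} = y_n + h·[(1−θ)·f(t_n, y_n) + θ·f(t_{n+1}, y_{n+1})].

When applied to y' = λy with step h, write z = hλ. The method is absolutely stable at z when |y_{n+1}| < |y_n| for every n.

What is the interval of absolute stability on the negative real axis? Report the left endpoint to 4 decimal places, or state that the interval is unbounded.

z∈(-3.0000,0).

Test eqn y'=λy, z=hλ:
  y_{n+1} = y_n + z·[5/6·y_n + 1/6·y_{n+1}] ⇒ (1 − 1/6z)y_{n+1} = (1 + 5/6z)y_n
  Hence R(z) = (1 + 5/6z)/(1 − 1/6z).

Solve |R(x)|<1 on ℝ⁻.
x=-1.21: |R|=0.0069
R=−1: 1+5/6x = −1+1/6x ⇒ -2/3x=2 ⇒ x=2/(-2/3)=-3.0000
Confirm numerically:
  x=-2.059: |R|=0.53294 <1
  x=-1.930: |R|=0.46028 <1
  x=-1.339: |R|=0.09470 <1
  x=-3.593: |R|=1.24726 >1
  x=-3.490: |R|=1.20653 >1
Stable set (-3.0000, 0).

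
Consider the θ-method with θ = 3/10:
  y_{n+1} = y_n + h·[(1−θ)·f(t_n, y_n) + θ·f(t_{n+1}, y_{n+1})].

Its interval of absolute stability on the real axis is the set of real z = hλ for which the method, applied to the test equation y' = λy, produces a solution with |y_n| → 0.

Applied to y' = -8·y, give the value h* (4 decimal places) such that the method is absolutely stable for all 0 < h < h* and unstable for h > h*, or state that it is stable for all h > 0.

(-5.0000,0); λ=-8 ⇒ h* = (5)/8 = 0.6250.

On y'=λy, z=hλ:
  y_{n+1} = y_n + z·[7/10·y_n + 3/10·y_{n+1}] ⇒ (1 − 3/10z)y_{n+1} = (1 + 7/10z)y_n
  R(z) = (1 + 7/10z)/(1 − 3/10z).

Solve |R(x)|<1 on ℝ⁻.
x=-0.49: |R|=0.5728
R=−1: 1+7/10x = −1+3/10x ⇒ -2/5x=2 ⇒ x=2/(-2/5)=-5.0000
Confirm numerically:
  x=-2.890: |R|=0.54794 <1
  x=-2.681: |R|=0.48589 <1
  x=-2.579: |R|=0.45402 <1
  x=-5.216: |R|=1.03369 >1
  x=-5.124: |R|=1.01955 >1
  x=-5.044: |R|=1.00700 >1
Interval (-5.0000, 0).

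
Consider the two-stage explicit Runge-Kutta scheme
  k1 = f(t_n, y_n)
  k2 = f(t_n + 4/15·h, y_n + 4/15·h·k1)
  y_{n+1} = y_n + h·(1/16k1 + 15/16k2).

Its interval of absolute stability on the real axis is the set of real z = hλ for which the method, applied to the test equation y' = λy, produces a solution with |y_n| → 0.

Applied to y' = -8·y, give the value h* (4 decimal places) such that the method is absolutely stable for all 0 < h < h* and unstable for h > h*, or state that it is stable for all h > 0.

Test eqn y'=λy, z=hλ:
  k1=λy_n ⇒ h·k1=z·y_n;  k2=λ(1+4/15z)y_n ⇒ h·k2=z(1+4/15z)y_n
  y_{n+1}/y_n = 1 + 1/16z + 15/16z(1+4/15z) = 1 + z + 1/4z²
  ⇒ R(z) = 1 + z + 1/4z².

Boundary: |R(x)|=1, x<0.
x=-0.7: |R|=0.4225
R=1: x+1/4x²=0 ⇒ x=−4=-4.0000; min R=1−1/(4·1/4)=0.0000>−1
Confirm numerically:
  x=-2.984: |R|=0.24206 <1
  x=-2.743: |R|=0.13801 <1
  x=-2.431: |R|=0.04644 <1
  x=-2.234: |R|=0.01369 <1
  x=-4.377: |R|=1.41253 >1
  x=-4.304: |R|=1.32710 >1
Interval (-4.0000, 0).

(-4.0000,0); λ=-8 ⇒ h* = (4)/8 = 0.5000.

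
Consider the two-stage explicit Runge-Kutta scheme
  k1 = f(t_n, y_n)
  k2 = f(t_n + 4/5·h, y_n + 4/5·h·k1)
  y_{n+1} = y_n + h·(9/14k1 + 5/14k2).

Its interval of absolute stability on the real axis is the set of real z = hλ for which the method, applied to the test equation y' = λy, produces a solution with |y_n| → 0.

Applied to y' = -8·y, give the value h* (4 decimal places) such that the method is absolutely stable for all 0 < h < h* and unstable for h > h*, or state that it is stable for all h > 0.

Test eqn y'=λy, z=hλ:
  k1=λy_n ⇒ h·k1=z·y_n;  k2=λ(1+4/5z)y_n ⇒ h·k2=z(1+4/5z)y_n
  y_{n+1}/y_n = 1 + 9/14z + 5/14z(1+4/5z) = 1 + z + 2/7z²
  Hence R(z) = 1 + z + 2/7z².

Need |R(x)|<1, x<0.
x=-1.48: |R|=0.1458
R=1: x+2/7x²=0 ⇒ x=−7/2=-3.5000; min R=1−1/(4·2/7)=0.1250>−1
Confirm numerically:
  x=-2.721: |R|=0.39438 <1
  x=-2.408: |R|=0.24870 <1
  x=-2.321: |R|=0.21815 <1
  x=-1.454: |R|=0.15003 <1
  x=-3.969: |R|=1.53185 >1
  x=-3.955: |R|=1.51415 >1
  x=-3.780: |R|=1.30240 >1
Stable set (-3.5000, 0).

(-3.5000,0); λ=-8 ⇒ h* = (7/2)/8 = 0.4375.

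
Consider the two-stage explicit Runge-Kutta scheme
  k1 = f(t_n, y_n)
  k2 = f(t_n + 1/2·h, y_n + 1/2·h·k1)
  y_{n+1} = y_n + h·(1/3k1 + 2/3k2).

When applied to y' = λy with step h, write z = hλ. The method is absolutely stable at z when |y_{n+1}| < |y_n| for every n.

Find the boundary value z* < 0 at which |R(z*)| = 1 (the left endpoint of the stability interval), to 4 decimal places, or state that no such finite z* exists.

z* = -3.0000.

On y'=λy, z=hλ:
  k1=λy_n ⇒ h·k1=z·y_n;  k2=λ(1+1/2z)y_n ⇒ h·k2=z(1+1/2z)y_n
  y_{n+1}/y_n = 1 + 1/3z + 2/3z(1+1/2z) = 1 + z + 1/3z²
  so R(z) = 1 + z + 1/3z².

Find x<0 with |R(x)|<1.
x=-0.73: |R|=0.4476
R=1: x+1/3x²=0 ⇒ x=−3=-3.0000; min R=1−1/(4·1/3)=0.2500>−1
Confirm numerically:
  x=-2.463: |R|=0.55912 <1
  x=-2.415: |R|=0.52907 <1
  x=-2.354: |R|=0.49311 <1
  x=-3.429: |R|=1.49035 >1
  x=-3.396: |R|=1.44827 >1
So |R|<1 on (-3.0000, 0).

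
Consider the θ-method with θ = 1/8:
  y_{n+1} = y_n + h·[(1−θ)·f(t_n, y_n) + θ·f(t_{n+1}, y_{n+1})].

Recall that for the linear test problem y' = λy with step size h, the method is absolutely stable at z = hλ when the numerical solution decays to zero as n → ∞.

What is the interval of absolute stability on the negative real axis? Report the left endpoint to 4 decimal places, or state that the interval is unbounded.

Test eqn y'=λy, z=hλ:
  y_{n+1} = y_n + z·[7/8·y_n + 1/8·y_{n+1}] ⇒ (1 − 1/8z)y_{n+1} = (1 + 7/8z)y_n
  ⇒ R(z) = (1 + 7/8z)/(1 − 1/8z).

Find x<0 with |R(x)|<1.
x=-1.71: |R|=0.4089
R=−1: 1+7/8x = −1+1/8x ⇒ -3/4x=2 ⇒ x=2/(-3/4)=-2.6667
Confirm numerically:
  x=-2.434: |R|=0.86621 <1
  x=-2.415: |R|=0.85502 <1
  x=-2.222: |R|=0.73899 <1
  x=-1.839: |R|=0.49527 <1
  x=-3.231: |R|=1.30149 >1
  x=-2.891: |R|=1.12359 >1
  x=-2.792: |R|=1.06968 >1
Stable set (-2.6667, 0).

z∈(-2.6667,0).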